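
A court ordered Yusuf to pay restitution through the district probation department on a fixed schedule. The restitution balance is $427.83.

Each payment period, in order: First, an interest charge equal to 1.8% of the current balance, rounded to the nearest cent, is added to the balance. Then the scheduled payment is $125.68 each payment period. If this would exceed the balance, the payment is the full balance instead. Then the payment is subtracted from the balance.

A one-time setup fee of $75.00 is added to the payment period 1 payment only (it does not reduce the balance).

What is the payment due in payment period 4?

$68.70

Payment period 1: opening $427.83; interest $7.70 → $435.53; payment $125.68 (+ $75.00 fee); balance $309.85
Payment period 2: opening $309.85; interest $5.58 → $315.43; payment $125.68; balance $189.75
Payment period 3: opening $189.75; interest $3.42 → $193.17; payment $125.68; balance $67.49
Payment period 4: opening $67.49; interest $1.21 → $68.70; payment $68.70; balance $0.00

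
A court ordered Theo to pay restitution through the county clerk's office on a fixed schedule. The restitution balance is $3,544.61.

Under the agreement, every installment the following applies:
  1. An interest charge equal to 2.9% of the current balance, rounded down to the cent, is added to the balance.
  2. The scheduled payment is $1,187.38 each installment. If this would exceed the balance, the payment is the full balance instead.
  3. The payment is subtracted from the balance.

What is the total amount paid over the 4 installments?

Installment 1: opening $3,544.61; interest $102.79 → $3,647.40; payment $1,187.38; balance $2,460.02
Installment 2: opening $2,460.02; interest $71.34 → $2,531.36; payment $1,187.38; balance $1,343.98
Installment 3: opening $1,343.98; interest $38.97 → $1,382.95; payment $1,187.38; balance $195.57
Installment 4: opening $195.57; interest $5.67 → $201.24; payment $201.24; balance $0.00
Total paid: $3,763.38

$3,763.38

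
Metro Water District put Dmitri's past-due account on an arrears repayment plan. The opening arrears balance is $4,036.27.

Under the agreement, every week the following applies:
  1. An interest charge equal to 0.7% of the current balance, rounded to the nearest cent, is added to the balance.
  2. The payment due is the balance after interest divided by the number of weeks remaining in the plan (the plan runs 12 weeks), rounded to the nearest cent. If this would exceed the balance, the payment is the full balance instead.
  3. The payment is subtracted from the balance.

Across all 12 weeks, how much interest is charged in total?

$188.45

Week 1: opening $4,036.27; interest $28.25 → $4,064.52; payment $338.71; balance $3,725.81
Week 2: opening $3,725.81; interest $26.08 → $3,751.89; payment $341.08; balance $3,410.81
Week 3: opening $3,410.81; interest $23.88 → $3,434.69; payment $343.47; balance $3,091.22
Week 4: opening $3,091.22; interest $21.64 → $3,112.86; payment $345.87; balance $2,766.99
Week 5: opening $2,766.99; interest $19.37 → $2,786.36; payment $348.30; balance $2,438.06
Week 6: opening $2,438.06; interest $17.07 → $2,455.13; payment $350.73; balance $2,104.40
Week 7: opening $2,104.40; interest $14.73 → $2,119.13; payment $353.19; balance $1,765.94
Week 8: opening $1,765.94; interest $12.36 → $1,778.30; payment $355.66; balance $1,422.64
Week 9: opening $1,422.64; interest $9.96 → $1,432.60; payment $358.15; balance $1,074.45
Week 10: opening $1,074.45; interest $7.52 → $1,081.97; payment $360.66; balance $721.31
Week 11: opening $721.31; interest $5.05 → $726.36; payment $363.18; balance $363.18
Week 12: opening $363.18; interest $2.54 → $365.72; payment $365.72; balance $0.00
Total interest: $28.25 + $26.08 + $23.88 + $21.64 + $19.37 + $17.07 + $14.73 + $12.36 + $9.96 + $7.52 + $5.05 + $2.54 = $188.45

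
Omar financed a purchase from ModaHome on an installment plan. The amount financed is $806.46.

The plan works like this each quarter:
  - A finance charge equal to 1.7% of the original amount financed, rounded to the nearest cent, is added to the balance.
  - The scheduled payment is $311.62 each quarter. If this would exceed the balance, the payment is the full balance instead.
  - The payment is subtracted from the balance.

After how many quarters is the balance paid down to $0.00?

Quarter 1: $806.46 +$13.71 interest = $820.17; pay $311.62 → $508.55
Quarter 2: $508.55 +$13.71 interest = $522.26; pay $311.62 → $210.64
Quarter 3: $210.64 +$13.71 interest = $224.35; pay $224.35 → $0.00
Balance reaches $0.00 in quarter 3.

3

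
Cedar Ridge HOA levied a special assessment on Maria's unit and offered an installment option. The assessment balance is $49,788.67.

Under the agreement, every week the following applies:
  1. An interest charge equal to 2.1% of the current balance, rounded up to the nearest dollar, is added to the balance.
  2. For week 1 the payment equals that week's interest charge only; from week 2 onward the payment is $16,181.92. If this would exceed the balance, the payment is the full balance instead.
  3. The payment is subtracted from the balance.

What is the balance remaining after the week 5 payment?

$0.00

Week 1: opening $49,788.67; interest $1,046.00 → $50,834.67; payment $1,046.00; balance $49,788.67
Week 2: opening $49,788.67; interest $1,046.00 → $50,834.67; payment $16,181.92; balance $34,652.75
Week 3: opening $34,652.75; interest $728.00 → $35,380.75; payment $16,181.92; balance $19,198.83
Week 4: opening $19,198.83; interest $404.00 → $19,602.83; payment $16,181.92; balance $3,420.91
Week 5: opening $3,420.91; interest $72.00 → $3,492.91; payment $3,492.91; balance $0.00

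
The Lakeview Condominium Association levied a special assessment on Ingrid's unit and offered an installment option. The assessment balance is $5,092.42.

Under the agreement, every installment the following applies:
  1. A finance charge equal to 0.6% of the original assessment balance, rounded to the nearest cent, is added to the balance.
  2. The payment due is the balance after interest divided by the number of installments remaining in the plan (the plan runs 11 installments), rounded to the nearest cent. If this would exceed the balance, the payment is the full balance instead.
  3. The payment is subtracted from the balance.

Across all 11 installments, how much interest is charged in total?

Installment 1: $5,092.42 +$30.55 interest = $5,122.97; pay $465.72 → $4,657.25
Installment 2: $4,657.25 +$30.55 interest = $4,687.80; pay $468.78 → $4,219.02
Installment 3: $4,219.02 +$30.55 interest = $4,249.57; pay $472.17 → $3,777.40
Installment 4: $3,777.40 +$30.55 interest = $3,807.95; pay $475.99 → $3,331.96
Installment 5: $3,331.96 +$30.55 interest = $3,362.51; pay $480.36 → $2,882.15
Installment 6: $2,882.15 +$30.55 interest = $2,912.70; pay $485.45 → $2,427.25
Installment 7: $2,427.25 +$30.55 interest = $2,457.80; pay $491.56 → $1,966.24
Installment 8: $1,966.24 +$30.55 interest = $1,996.79; pay $499.20 → $1,497.59
Installment 9: $1,497.59 +$30.55 interest = $1,528.14; pay $509.38 → $1,018.76
Installment 10: $1,018.76 +$30.55 interest = $1,049.31; pay $524.66 → $524.65
Installment 11: $524.65 +$30.55 interest = $555.20; pay $555.20 → $0.00
Total interest: $30.55 + $30.55 + $30.55 + $30.55 + $30.55 + $30.55 + $30.55 + $30.55 + $30.55 + $30.55 + $30.55 = $336.05

$336.05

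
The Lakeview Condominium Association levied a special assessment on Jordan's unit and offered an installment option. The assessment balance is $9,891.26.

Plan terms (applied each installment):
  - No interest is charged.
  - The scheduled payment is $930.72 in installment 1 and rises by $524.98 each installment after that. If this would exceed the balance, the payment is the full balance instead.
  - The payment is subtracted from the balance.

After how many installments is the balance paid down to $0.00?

Installment 1: opening $9,891.26; payment $930.72; balance $8,960.54
Installment 2: opening $8,960.54; payment $1,455.70; balance $7,504.84
Installment 3: opening $7,504.84; payment $1,980.68; balance $5,524.16
Installment 4: opening $5,524.16; payment $2,505.66; balance $3,018.50
Installment 5: opening $3,018.50; payment $3,018.50; balance $0.00
Balance reaches $0.00 in installment 5.

5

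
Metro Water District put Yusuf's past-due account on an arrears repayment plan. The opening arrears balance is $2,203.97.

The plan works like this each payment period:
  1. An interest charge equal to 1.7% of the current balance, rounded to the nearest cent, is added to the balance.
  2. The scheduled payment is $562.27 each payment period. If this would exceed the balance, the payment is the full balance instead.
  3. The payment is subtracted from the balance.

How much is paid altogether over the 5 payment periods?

# | Opening | Interest | Payment | End bal
1 | $2,203.97 | $37.47 | $562.27 | $1,679.17
2 | $1,679.17 | $28.55 | $562.27 | $1,145.45
3 | $1,145.45 | $19.47 | $562.27 | $602.65
4 | $602.65 | $10.25 | $562.27 | $50.63
5 | $50.63 | $0.86 | $51.49 | $0.00
Total paid: $2,300.57

$2,300.57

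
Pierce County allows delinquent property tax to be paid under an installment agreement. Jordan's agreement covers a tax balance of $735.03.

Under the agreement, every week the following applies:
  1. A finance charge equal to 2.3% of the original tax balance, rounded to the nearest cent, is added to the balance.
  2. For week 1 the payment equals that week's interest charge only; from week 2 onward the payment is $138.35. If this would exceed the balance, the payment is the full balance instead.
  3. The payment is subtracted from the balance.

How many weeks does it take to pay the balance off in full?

8

Week 1: opening $735.03; interest $16.91 → $751.94; payment $16.91; balance $735.03
Week 2: opening $735.03; interest $16.91 → $751.94; payment $138.35; balance $613.59
Week 3: opening $613.59; interest $16.91 → $630.50; payment $138.35; balance $492.15
Week 4: opening $492.15; interest $16.91 → $509.06; payment $138.35; balance $370.71
Week 5: opening $370.71; interest $16.91 → $387.62; payment $138.35; balance $249.27
Week 6: opening $249.27; interest $16.91 → $266.18; payment $138.35; balance $127.83
Week 7: opening $127.83; interest $16.91 → $144.74; payment $138.35; balance $6.39
Week 8: opening $6.39; interest $16.91 → $23.30; payment $23.30; balance $0.00
Balance reaches $0.00 in week 8.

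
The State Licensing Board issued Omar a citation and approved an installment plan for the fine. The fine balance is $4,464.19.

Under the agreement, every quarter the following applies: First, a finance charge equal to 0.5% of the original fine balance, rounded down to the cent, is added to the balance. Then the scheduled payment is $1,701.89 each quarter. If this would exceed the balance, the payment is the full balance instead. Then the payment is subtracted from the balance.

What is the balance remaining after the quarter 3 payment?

$0.00

# | Opening | Interest | Payment | End bal
1 | $4,464.19 | $22.32 | $1,701.89 | $2,784.62
2 | $2,784.62 | $22.32 | $1,701.89 | $1,105.05
3 | $1,105.05 | $22.32 | $1,127.37 | $0.00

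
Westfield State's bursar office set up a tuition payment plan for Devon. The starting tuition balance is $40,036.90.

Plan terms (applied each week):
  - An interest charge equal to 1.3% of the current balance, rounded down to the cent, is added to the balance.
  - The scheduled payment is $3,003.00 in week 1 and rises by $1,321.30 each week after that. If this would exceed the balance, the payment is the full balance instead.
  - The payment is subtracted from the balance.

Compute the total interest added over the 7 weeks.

$2,341.64

Week 1: opening $40,036.90; interest $520.47 → $40,557.37; payment $3,003.00; balance $37,554.37
Week 2: opening $37,554.37; interest $488.20 → $38,042.57; payment $4,324.30; balance $33,718.27
Week 3: opening $33,718.27; interest $438.33 → $34,156.60; payment $5,645.60; balance $28,511.00
Week 4: opening $28,511.00; interest $370.64 → $28,881.64; payment $6,966.90; balance $21,914.74
Week 5: opening $21,914.74; interest $284.89 → $22,199.63; payment $8,288.20; balance $13,911.43
Week 6: opening $13,911.43; interest $180.84 → $14,092.27; payment $9,609.50; balance $4,482.77
Week 7: opening $4,482.77; interest $58.27 → $4,541.04; payment $4,541.04; balance $0.00
Total interest: $520.47 + $488.20 + $438.33 + $370.64 + $284.89 + $180.84 + $58.27 = $2,341.64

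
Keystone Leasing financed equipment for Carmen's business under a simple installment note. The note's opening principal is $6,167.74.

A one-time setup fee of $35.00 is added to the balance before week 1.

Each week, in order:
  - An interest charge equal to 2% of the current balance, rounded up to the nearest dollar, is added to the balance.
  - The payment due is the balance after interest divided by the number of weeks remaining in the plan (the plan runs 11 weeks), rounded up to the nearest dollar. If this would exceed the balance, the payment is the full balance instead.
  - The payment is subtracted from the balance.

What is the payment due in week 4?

# | Opening | Interest | Payment | End bal
1 | $6,202.74 | $125.00 | $576.00 | $5,751.74
2 | $5,751.74 | $116.00 | $587.00 | $5,280.74
3 | $5,280.74 | $106.00 | $599.00 | $4,787.74
4 | $4,787.74 | $96.00 | $611.00 | $4,272.74

$611.00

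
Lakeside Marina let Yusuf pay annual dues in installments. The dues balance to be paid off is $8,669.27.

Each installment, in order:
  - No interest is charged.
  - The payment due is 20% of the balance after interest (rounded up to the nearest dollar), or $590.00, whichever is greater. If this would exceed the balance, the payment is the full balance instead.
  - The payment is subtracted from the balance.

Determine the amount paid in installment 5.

Installment 1: opening $8,669.27; payment $1,734.00; balance $6,935.27
Installment 2: opening $6,935.27; payment $1,388.00; balance $5,547.27
Installment 3: opening $5,547.27; payment $1,110.00; balance $4,437.27
Installment 4: opening $4,437.27; payment $888.00; balance $3,549.27
Installment 5: opening $3,549.27; payment $710.00; balance $2,839.27

$710.00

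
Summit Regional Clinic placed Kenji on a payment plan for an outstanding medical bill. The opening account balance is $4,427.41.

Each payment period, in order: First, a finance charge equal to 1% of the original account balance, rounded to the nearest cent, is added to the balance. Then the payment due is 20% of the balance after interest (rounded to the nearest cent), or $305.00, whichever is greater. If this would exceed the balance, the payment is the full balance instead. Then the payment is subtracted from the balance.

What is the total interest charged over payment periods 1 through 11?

Payment period 1: opening $4,427.41; interest $44.27 → $4,471.68; payment $894.34; balance $3,577.34
Payment period 2: opening $3,577.34; interest $44.27 → $3,621.61; payment $724.32; balance $2,897.29
Payment period 3: opening $2,897.29; interest $44.27 → $2,941.56; payment $588.31; balance $2,353.25
Payment period 4: opening $2,353.25; interest $44.27 → $2,397.52; payment $479.50; balance $1,918.02
Payment period 5: opening $1,918.02; interest $44.27 → $1,962.29; payment $392.46; balance $1,569.83
Payment period 6: opening $1,569.83; interest $44.27 → $1,614.10; payment $322.82; balance $1,291.28
Payment period 7: opening $1,291.28; interest $44.27 → $1,335.55; payment $305.00; balance $1,030.55
Payment period 8: opening $1,030.55; interest $44.27 → $1,074.82; payment $305.00; balance $769.82
Payment period 9: opening $769.82; interest $44.27 → $814.09; payment $305.00; balance $509.09
Payment period 10: opening $509.09; interest $44.27 → $553.36; payment $305.00; balance $248.36
Payment period 11: opening $248.36; interest $44.27 → $292.63; payment $292.63; balance $0.00
Total interest: $44.27 + $44.27 + $44.27 + $44.27 + $44.27 + $44.27 + $44.27 + $44.27 + $44.27 + $44.27 + $44.27 = $486.97

$486.97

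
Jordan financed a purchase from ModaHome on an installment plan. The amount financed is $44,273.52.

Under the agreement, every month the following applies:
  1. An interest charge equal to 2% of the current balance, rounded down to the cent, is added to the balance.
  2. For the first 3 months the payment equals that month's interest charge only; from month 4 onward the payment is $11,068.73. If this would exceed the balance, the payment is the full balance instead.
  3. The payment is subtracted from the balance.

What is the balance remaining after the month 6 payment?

$13,108.66

Month 1: opening $44,273.52; interest $885.47 → $45,158.99; payment $885.47; balance $44,273.52
Month 2: opening $44,273.52; interest $885.47 → $45,158.99; payment $885.47; balance $44,273.52
Month 3: opening $44,273.52; interest $885.47 → $45,158.99; payment $885.47; balance $44,273.52
Month 4: opening $44,273.52; interest $885.47 → $45,158.99; payment $11,068.73; balance $34,090.26
Month 5: opening $34,090.26; interest $681.80 → $34,772.06; payment $11,068.73; balance $23,703.33
Month 6: opening $23,703.33; interest $474.06 → $24,177.39; payment $11,068.73; balance $13,108.66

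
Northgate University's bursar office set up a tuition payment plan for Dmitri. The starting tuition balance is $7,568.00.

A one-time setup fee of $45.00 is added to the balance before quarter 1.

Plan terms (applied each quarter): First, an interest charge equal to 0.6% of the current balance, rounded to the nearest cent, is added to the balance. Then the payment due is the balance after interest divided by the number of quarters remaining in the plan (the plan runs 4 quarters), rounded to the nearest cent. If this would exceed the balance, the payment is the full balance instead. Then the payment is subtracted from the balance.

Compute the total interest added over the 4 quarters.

$114.88

# | Opening | Interest | Payment | End bal
1 | $7,613.00 | $45.68 | $1,914.67 | $5,744.01
2 | $5,744.01 | $34.46 | $1,926.16 | $3,852.31
3 | $3,852.31 | $23.11 | $1,937.71 | $1,937.71
4 | $1,937.71 | $11.63 | $1,949.34 | $0.00
Total interest: $45.68 + $34.46 + $23.11 + $11.63 = $114.88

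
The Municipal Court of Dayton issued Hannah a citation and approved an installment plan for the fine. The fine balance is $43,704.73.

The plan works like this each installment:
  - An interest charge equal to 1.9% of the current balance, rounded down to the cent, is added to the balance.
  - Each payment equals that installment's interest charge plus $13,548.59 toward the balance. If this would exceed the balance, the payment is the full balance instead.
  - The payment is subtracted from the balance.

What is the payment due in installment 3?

$13,864.13

Installment 1: $43,704.73 +$830.38 interest = $44,535.11; pay $14,378.97 → $30,156.14
Installment 2: $30,156.14 +$572.96 interest = $30,729.10; pay $14,121.55 → $16,607.55
Installment 3: $16,607.55 +$315.54 interest = $16,923.09; pay $13,864.13 → $3,058.96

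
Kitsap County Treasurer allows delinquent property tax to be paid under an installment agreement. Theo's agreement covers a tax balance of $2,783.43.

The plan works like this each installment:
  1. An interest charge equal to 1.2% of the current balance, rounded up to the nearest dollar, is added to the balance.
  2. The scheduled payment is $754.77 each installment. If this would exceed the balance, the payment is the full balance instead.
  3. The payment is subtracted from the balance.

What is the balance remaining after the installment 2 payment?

$1,332.89

Installment 1: opening $2,783.43; interest $34.00 → $2,817.43; payment $754.77; balance $2,062.66
Installment 2: opening $2,062.66; interest $25.00 → $2,087.66; payment $754.77; balance $1,332.89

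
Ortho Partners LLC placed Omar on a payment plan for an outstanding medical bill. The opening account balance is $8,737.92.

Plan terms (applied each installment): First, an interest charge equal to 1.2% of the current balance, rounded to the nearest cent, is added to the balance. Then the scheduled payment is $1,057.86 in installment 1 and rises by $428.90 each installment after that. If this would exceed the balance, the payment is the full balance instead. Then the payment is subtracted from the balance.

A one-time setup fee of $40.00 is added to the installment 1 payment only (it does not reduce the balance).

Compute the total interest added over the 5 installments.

Installment 1: opening $8,737.92; interest $104.86 → $8,842.78; payment $1,057.86 (+ $40.00 fee); balance $7,784.92
Installment 2: opening $7,784.92; interest $93.42 → $7,878.34; payment $1,486.76; balance $6,391.58
Installment 3: opening $6,391.58; interest $76.70 → $6,468.28; payment $1,915.66; balance $4,552.62
Installment 4: opening $4,552.62; interest $54.63 → $4,607.25; payment $2,344.56; balance $2,262.69
Installment 5: opening $2,262.69; interest $27.15 → $2,289.84; payment $2,289.84; balance $0.00
Total interest: $104.86 + $93.42 + $76.70 + $54.63 + $27.15 = $356.76

$356.76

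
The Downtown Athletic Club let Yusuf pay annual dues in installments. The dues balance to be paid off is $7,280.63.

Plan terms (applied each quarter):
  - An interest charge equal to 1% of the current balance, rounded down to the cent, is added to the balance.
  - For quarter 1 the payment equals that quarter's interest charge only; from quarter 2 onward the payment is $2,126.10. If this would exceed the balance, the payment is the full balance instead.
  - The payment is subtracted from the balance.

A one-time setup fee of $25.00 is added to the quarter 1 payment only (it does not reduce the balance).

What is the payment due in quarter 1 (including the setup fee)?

$97.80

# | Opening | Interest | Payment | Fee | End bal
1 | $7,280.63 | $72.80 | $72.80 | $25.00 | $7,280.63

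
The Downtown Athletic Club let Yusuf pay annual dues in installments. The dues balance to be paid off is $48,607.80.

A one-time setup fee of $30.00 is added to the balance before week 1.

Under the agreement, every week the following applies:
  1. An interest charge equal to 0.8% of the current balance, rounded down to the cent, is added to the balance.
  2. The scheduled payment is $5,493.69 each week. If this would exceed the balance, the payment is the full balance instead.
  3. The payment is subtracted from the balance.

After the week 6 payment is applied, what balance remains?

$17,391.12

Week 1: $48,637.80 +$389.10 interest = $49,026.90; pay $5,493.69 → $43,533.21
Week 2: $43,533.21 +$348.26 interest = $43,881.47; pay $5,493.69 → $38,387.78
Week 3: $38,387.78 +$307.10 interest = $38,694.88; pay $5,493.69 → $33,201.19
Week 4: $33,201.19 +$265.60 interest = $33,466.79; pay $5,493.69 → $27,973.10
Week 5: $27,973.10 +$223.78 interest = $28,196.88; pay $5,493.69 → $22,703.19
Week 6: $22,703.19 +$181.62 interest = $22,884.81; pay $5,493.69 → $17,391.12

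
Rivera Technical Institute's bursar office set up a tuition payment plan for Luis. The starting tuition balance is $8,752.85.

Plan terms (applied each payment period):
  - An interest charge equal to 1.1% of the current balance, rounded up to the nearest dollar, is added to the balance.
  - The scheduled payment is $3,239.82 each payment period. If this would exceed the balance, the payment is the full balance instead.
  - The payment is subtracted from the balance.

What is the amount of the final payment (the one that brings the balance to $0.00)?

$2,459.21

Payment period 1: $8,752.85 +$97.00 interest = $8,849.85; pay $3,239.82 → $5,610.03
Payment period 2: $5,610.03 +$62.00 interest = $5,672.03; pay $3,239.82 → $2,432.21
Payment period 3: $2,432.21 +$27.00 interest = $2,459.21; pay $2,459.21 → $0.00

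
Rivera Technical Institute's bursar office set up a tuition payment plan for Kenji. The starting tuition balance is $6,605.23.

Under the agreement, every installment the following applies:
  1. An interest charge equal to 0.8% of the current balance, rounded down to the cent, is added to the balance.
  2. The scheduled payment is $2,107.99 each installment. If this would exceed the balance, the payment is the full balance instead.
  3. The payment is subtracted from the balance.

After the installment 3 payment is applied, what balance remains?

Installment 1: opening $6,605.23; interest $52.84 → $6,658.07; payment $2,107.99; balance $4,550.08
Installment 2: opening $4,550.08; interest $36.40 → $4,586.48; payment $2,107.99; balance $2,478.49
Installment 3: opening $2,478.49; interest $19.82 → $2,498.31; payment $2,107.99; balance $390.32

$390.32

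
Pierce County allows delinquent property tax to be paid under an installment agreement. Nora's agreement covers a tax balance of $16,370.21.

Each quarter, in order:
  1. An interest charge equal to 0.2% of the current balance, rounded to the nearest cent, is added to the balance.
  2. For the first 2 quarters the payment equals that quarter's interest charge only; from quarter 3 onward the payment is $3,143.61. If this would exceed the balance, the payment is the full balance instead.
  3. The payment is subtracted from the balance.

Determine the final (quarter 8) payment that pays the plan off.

$755.03

# | Opening | Interest | Payment | End bal
1 | $16,370.21 | $32.74 | $32.74 | $16,370.21
2 | $16,370.21 | $32.74 | $32.74 | $16,370.21
3 | $16,370.21 | $32.74 | $3,143.61 | $13,259.34
4 | $13,259.34 | $26.52 | $3,143.61 | $10,142.25
5 | $10,142.25 | $20.28 | $3,143.61 | $7,018.92
6 | $7,018.92 | $14.04 | $3,143.61 | $3,889.35
7 | $3,889.35 | $7.78 | $3,143.61 | $753.52
8 | $753.52 | $1.51 | $755.03 | $0.00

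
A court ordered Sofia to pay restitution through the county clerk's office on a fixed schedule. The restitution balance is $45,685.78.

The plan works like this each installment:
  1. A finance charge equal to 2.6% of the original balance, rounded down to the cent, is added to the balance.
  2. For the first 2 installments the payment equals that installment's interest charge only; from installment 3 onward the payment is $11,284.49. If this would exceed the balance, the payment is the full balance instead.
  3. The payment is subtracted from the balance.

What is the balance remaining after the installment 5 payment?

$15,395.80

# | Opening | Interest | Payment | End bal
1 | $45,685.78 | $1,187.83 | $1,187.83 | $45,685.78
2 | $45,685.78 | $1,187.83 | $1,187.83 | $45,685.78
3 | $45,685.78 | $1,187.83 | $11,284.49 | $35,589.12
4 | $35,589.12 | $1,187.83 | $11,284.49 | $25,492.46
5 | $25,492.46 | $1,187.83 | $11,284.49 | $15,395.80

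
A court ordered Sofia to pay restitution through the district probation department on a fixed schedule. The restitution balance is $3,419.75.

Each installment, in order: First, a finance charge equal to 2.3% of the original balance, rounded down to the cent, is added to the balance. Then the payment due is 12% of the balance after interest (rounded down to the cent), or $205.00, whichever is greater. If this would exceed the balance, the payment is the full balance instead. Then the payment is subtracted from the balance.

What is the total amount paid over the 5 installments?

# | Opening | Interest | Payment | End bal
1 | $3,419.75 | $78.65 | $419.80 | $3,078.60
2 | $3,078.60 | $78.65 | $378.87 | $2,778.38
3 | $2,778.38 | $78.65 | $342.84 | $2,514.19
4 | $2,514.19 | $78.65 | $311.14 | $2,281.70
5 | $2,281.70 | $78.65 | $283.24 | $2,077.11
Total paid: $1,735.89

$1,735.89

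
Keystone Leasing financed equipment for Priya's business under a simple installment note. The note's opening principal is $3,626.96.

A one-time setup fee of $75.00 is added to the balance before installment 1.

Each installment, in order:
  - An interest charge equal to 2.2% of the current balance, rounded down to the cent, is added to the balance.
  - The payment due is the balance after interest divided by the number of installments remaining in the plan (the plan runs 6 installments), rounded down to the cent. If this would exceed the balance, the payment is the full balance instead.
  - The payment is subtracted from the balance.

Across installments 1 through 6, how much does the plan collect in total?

# | Opening | Interest | Payment | End bal
1 | $3,701.96 | $81.44 | $630.56 | $3,152.84
2 | $3,152.84 | $69.36 | $644.44 | $2,577.76
3 | $2,577.76 | $56.71 | $658.61 | $1,975.86
4 | $1,975.86 | $43.46 | $673.10 | $1,346.22
5 | $1,346.22 | $29.61 | $687.91 | $687.92
6 | $687.92 | $15.13 | $703.05 | $0.00
Total paid: $3,997.67

$3,997.67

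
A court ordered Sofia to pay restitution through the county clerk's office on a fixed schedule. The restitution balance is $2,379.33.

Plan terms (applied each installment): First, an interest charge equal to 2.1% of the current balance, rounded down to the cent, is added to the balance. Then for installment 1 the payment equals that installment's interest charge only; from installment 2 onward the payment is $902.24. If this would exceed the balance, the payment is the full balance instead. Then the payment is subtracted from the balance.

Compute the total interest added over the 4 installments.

Installment 1: opening $2,379.33; interest $49.96 → $2,429.29; payment $49.96; balance $2,379.33
Installment 2: opening $2,379.33; interest $49.96 → $2,429.29; payment $902.24; balance $1,527.05
Installment 3: opening $1,527.05; interest $32.06 → $1,559.11; payment $902.24; balance $656.87
Installment 4: opening $656.87; interest $13.79 → $670.66; payment $670.66; balance $0.00
Total interest: $49.96 + $49.96 + $32.06 + $13.79 = $145.77

$145.77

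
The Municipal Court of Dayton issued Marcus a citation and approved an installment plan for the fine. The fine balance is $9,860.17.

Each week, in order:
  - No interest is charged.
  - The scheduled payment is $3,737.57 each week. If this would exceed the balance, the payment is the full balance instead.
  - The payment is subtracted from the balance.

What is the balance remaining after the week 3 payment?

$0.00

Week 1: opening $9,860.17; payment $3,737.57; balance $6,122.60
Week 2: opening $6,122.60; payment $3,737.57; balance $2,385.03
Week 3: opening $2,385.03; payment $2,385.03; balance $0.00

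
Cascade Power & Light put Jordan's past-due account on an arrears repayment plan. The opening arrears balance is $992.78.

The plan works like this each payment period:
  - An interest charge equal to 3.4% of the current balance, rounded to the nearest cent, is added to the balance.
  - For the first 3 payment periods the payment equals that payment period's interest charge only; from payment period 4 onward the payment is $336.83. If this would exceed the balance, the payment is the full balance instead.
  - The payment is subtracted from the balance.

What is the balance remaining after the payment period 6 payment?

Payment period 1: opening $992.78; interest $33.75 → $1,026.53; payment $33.75; balance $992.78
Payment period 2: opening $992.78; interest $33.75 → $1,026.53; payment $33.75; balance $992.78
Payment period 3: opening $992.78; interest $33.75 → $1,026.53; payment $33.75; balance $992.78
Payment period 4: opening $992.78; interest $33.75 → $1,026.53; payment $336.83; balance $689.70
Payment period 5: opening $689.70; interest $23.45 → $713.15; payment $336.83; balance $376.32
Payment period 6: opening $376.32; interest $12.79 → $389.11; payment $336.83; balance $52.28

$52.28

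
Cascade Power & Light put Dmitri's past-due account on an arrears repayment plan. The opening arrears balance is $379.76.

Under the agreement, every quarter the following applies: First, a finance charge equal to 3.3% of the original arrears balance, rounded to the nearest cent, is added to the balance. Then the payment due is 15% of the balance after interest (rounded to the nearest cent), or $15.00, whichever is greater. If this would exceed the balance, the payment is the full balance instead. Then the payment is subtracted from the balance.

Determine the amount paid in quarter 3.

$45.99

# | Opening | Interest | Payment | End bal
1 | $379.76 | $12.53 | $58.84 | $333.45
2 | $333.45 | $12.53 | $51.90 | $294.08
3 | $294.08 | $12.53 | $45.99 | $260.62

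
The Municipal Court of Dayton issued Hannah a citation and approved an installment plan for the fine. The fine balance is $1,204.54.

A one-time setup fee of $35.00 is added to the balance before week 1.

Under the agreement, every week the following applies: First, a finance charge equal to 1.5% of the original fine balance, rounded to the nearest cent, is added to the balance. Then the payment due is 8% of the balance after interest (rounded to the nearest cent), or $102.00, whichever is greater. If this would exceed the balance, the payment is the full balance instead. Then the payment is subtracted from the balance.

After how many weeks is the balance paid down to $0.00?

15

Week 1: $1,239.54 +$18.07 interest = $1,257.61; pay $102.00 → $1,155.61
Week 2: $1,155.61 +$18.07 interest = $1,173.68; pay $102.00 → $1,071.68
Week 3: $1,071.68 +$18.07 interest = $1,089.75; pay $102.00 → $987.75
Week 4: $987.75 +$18.07 interest = $1,005.82; pay $102.00 → $903.82
Week 5: $903.82 +$18.07 interest = $921.89; pay $102.00 → $819.89
Week 6: $819.89 +$18.07 interest = $837.96; pay $102.00 → $735.96
Week 7: $735.96 +$18.07 interest = $754.03; pay $102.00 → $652.03
Week 8: $652.03 +$18.07 interest = $670.10; pay $102.00 → $568.10
Week 9: $568.10 +$18.07 interest = $586.17; pay $102.00 → $484.17
Week 10: $484.17 +$18.07 interest = $502.24; pay $102.00 → $400.24
Week 11: $400.24 +$18.07 interest = $418.31; pay $102.00 → $316.31
Week 12: $316.31 +$18.07 interest = $334.38; pay $102.00 → $232.38
Week 13: $232.38 +$18.07 interest = $250.45; pay $102.00 → $148.45
Week 14: $148.45 +$18.07 interest = $166.52; pay $102.00 → $64.52
Week 15: $64.52 +$18.07 interest = $82.59; pay $82.59 → $0.00
Balance reaches $0.00 in week 15.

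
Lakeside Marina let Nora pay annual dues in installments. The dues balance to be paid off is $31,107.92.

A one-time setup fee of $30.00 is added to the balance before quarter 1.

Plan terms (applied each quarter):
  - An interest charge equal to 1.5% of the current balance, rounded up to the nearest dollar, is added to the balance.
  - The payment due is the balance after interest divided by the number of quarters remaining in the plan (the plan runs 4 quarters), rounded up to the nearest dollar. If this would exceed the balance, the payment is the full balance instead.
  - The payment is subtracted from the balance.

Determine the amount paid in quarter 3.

Quarter 1: opening $31,137.92; interest $468.00 → $31,605.92; payment $7,902.00; balance $23,703.92
Quarter 2: opening $23,703.92; interest $356.00 → $24,059.92; payment $8,020.00; balance $16,039.92
Quarter 3: opening $16,039.92; interest $241.00 → $16,280.92; payment $8,141.00; balance $8,139.92

$8,141.00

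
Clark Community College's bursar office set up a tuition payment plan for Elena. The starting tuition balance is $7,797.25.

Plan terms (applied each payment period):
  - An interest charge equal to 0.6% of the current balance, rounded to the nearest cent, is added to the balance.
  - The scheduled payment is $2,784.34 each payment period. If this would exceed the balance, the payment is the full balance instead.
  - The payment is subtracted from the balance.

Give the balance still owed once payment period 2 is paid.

Payment period 1: $7,797.25 +$46.78 interest = $7,844.03; pay $2,784.34 → $5,059.69
Payment period 2: $5,059.69 +$30.36 interest = $5,090.05; pay $2,784.34 → $2,305.71

$2,305.71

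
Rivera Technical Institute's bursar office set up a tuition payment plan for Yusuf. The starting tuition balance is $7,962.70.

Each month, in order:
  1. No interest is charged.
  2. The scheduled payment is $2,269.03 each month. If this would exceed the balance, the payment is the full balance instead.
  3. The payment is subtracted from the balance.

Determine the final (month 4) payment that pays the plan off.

$1,155.61

Month 1: opening $7,962.70; payment $2,269.03; balance $5,693.67
Month 2: opening $5,693.67; payment $2,269.03; balance $3,424.64
Month 3: opening $3,424.64; payment $2,269.03; balance $1,155.61
Month 4: opening $1,155.61; payment $1,155.61; balance $0.00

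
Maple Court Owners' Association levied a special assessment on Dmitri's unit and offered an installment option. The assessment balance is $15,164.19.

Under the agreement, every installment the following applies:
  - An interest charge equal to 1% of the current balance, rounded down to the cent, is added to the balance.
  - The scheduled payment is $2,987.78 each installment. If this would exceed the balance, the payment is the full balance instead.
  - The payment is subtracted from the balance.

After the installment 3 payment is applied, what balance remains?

$6,570.40

Installment 1: $15,164.19 +$151.64 interest = $15,315.83; pay $2,987.78 → $12,328.05
Installment 2: $12,328.05 +$123.28 interest = $12,451.33; pay $2,987.78 → $9,463.55
Installment 3: $9,463.55 +$94.63 interest = $9,558.18; pay $2,987.78 → $6,570.40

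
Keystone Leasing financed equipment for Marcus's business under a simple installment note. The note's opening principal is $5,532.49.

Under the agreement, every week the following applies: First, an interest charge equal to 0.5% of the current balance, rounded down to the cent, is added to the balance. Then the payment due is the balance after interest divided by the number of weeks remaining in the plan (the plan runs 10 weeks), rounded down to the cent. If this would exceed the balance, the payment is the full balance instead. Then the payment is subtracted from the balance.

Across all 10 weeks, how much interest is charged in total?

$154.42

Week 1: opening $5,532.49; interest $27.66 → $5,560.15; payment $556.01; balance $5,004.14
Week 2: opening $5,004.14; interest $25.02 → $5,029.16; payment $558.79; balance $4,470.37
Week 3: opening $4,470.37; interest $22.35 → $4,492.72; payment $561.59; balance $3,931.13
Week 4: opening $3,931.13; interest $19.65 → $3,950.78; payment $564.39; balance $3,386.39
Week 5: opening $3,386.39; interest $16.93 → $3,403.32; payment $567.22; balance $2,836.10
Week 6: opening $2,836.10; interest $14.18 → $2,850.28; payment $570.05; balance $2,280.23
Week 7: opening $2,280.23; interest $11.40 → $2,291.63; payment $572.90; balance $1,718.73
Week 8: opening $1,718.73; interest $8.59 → $1,727.32; payment $575.77; balance $1,151.55
Week 9: opening $1,151.55; interest $5.75 → $1,157.30; payment $578.65; balance $578.65
Week 10: opening $578.65; interest $2.89 → $581.54; payment $581.54; balance $0.00
Total interest: $27.66 + $25.02 + $22.35 + $19.65 + $16.93 + $14.18 + $11.40 + $8.59 + $5.75 + $2.89 = $154.42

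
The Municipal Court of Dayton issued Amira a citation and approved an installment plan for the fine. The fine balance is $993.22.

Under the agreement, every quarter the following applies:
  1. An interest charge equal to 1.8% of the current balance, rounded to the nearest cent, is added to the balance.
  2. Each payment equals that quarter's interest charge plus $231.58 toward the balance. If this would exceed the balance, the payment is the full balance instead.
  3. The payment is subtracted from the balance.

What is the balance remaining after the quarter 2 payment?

Quarter 1: opening $993.22; interest $17.88 → $1,011.10; payment $249.46; balance $761.64
Quarter 2: opening $761.64; interest $13.71 → $775.35; payment $245.29; balance $530.06

$530.06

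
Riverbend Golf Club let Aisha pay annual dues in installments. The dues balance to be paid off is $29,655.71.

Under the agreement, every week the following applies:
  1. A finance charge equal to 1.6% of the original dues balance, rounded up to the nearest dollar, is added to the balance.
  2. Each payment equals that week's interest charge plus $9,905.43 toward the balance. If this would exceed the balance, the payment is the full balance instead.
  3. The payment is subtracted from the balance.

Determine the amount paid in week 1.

Week 1: $29,655.71 +$475.00 interest = $30,130.71; pay $10,380.43 → $19,750.28

$10,380.43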